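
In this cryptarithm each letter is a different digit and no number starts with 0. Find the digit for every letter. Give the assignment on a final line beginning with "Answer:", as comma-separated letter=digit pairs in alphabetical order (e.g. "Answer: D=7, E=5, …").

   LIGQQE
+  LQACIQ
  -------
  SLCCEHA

Step 1. [col 1: E + Q ≡ A (mod 10)] E=3 is one option consistent with column 1 (E + Q ≡ A (mod 10), carry-in 0) — take it ⇒ E=3.
Step 2. [S] S is the leading digit of a 7-digit sum of two 6-digit numbers; the final carry is exactly 1 ⇒ S=1.
Step 3. [col 1: E + Q ≡ A (mod 10)] Q=7 is one option consistent with column 1 (E + Q ≡ A (mod 10), carry-in 0) — take it. So Q=7.
Step 4. [col 1: E + Q ≡ A (mod 10)] from column 1 (E=3, Q=7, carry-in 0, digits 1,3,7 already taken and all letters distinct): A must equal 0, so A=0.
Step 5. [col 2: Q + I ≡ H (mod 10)] no forcing yet in column 2 (carry-in 1); H=6 is free and consistent — try it, so H=6.
Step 6. [col 2: Q + I ≡ H (mod 10)] in column 2 we have Q+I≡H with carry-in 1; given Q=7, H=6 and digits 0,1,3,6,7 already taken and all letters distinct, that pins I to 8 ⇒ I=8.
Step 7. [col 3: Q + C ≡ E (mod 10)] column 3: given Q=7, E=3, carry-in 1, and digits 0,1,3,6,7,8 already taken and all letters distinct, Q+C≡E (mod 10) forces C=5. So C=5.
Step 8. [col 4: G + A ≡ C (mod 10)] column 4: given A=0, C=5, carry-in 1, and digits 0,1,3,5,6,7,8 already taken and all letters distinct, G+A≡C (mod 10) forces G=4. So G=4.
Step 9. [col 6: L + L ≡ L (mod 10)] column 6 reads L+L+carry(1)=L with nothing yet; with digits 0,1,3,4,5,6,7,8 already taken and all letters distinct, the only value for L is 9 ⇒ L=9.

Answer: A=0, C=5, E=3, G=4, H=6, I=8, L=9, Q=7, S=1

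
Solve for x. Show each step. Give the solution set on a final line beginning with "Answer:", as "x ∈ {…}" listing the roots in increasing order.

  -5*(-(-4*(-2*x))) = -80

Step 1. [-5*(-(-4*(-2*x))) = -80] -5·(inner) — divide through by -5, so div: -(-4*(-2*x)) = 16.
Step 2. [-(-4*(-2*x)) = 16] LHS negated; negate both sides, so neg: -4*(-2*x) = -16.
Step 3. [-4*(-2*x) = -16] leading coefficient -4: divide by -4 ⇒ div: -2*x = 4.
Step 4. [-2*x = 4] -2·(inner) — divide through by -2 ⇒ div: x = -2.

Answer: x ∈ {-2}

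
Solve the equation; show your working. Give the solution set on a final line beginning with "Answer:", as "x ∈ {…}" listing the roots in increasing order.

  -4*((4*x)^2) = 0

Step 1. [-4*((4*x)^2) = 0] divide by the outer -4, so div: (4*x)^2 = 0.
Step 2. [(4*x)^2 = 0] LHS squared, RHS 0 ≥ 0: apply √ (±), so sqrt: 4*x = 0.
Step 3. [4*x = 0] 4 out front; divide by 4. So div: x = 0.

Answer: x ∈ {0}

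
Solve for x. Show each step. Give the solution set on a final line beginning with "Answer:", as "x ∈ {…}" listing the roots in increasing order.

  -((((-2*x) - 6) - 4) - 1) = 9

Step 1. [-((((-2*x) - 6) - 4) - 1) = 9] flip signs both sides. So neg: (((-2*x) - 6) - 4) - 1 = -9.
Step 2. [(((-2*x) - 6) - 4) - 1 = -9] -1 is outermost — add 1 both sides ⇒ sub: ((-2*x) - 6) - 4 = -8.
Step 3. [((-2*x) - 6) - 4 = -8] 4 comes off first (add 4). So sub: (-2*x) - 6 = -4.
Step 4. [(-2*x) - 6 = -4] peel the -6: add 6 from each side, so sub: -2*x = 2.
Step 5. [-2*x = 2] -2·(inner) — divide through by -2. So div: x = -1.

Answer: x ∈ {-1}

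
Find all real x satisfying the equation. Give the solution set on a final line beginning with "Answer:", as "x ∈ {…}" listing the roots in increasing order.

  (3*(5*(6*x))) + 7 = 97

Step 1. [(3*(5*(6*x))) + 7 = 97] 7 comes off first (subtract 7). So sub: 3*(5*(6*x)) = 90.
Step 2. [3*(5*(6*x)) = 90] LHS = 3·(…); ÷3 both sides. So div: 5*(6*x) = 30.
Step 3. [5*(6*x) = 30] 5·(inner) — divide through by 5 ⇒ div: 6*x = 6.
Step 4. [6*x = 6] leading coefficient 6: divide by 6. So div: x = 1.

Answer: x ∈ {1}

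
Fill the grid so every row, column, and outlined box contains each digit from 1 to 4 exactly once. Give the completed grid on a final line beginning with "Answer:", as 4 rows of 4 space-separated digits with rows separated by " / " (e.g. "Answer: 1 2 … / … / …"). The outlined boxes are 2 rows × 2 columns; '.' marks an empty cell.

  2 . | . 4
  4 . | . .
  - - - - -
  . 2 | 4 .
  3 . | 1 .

Step 1. [r1c3∈{3}] r1c3's peers cover all but 3 ⇒ r1c3=3.
Step 2. [r2c4∈{1,2}] 1 has one home in col 4: r2c4. So r2c4=1.
Step 3. [r2c3∈{2}] r2c3's peers cover all but 2. So r2c3=2.
Step 4. [r4c4∈{2}] only 2 remains possible at r4c4, so r4c4=2.
Step 5. [r1c2∈{1}] r1c2 is down to just 1, so r1c2=1.
Step 6. [r4c2∈{4}] r4c2 is down to just 4, so r4c2=4.
Step 7. [r3c1∈{1}] only 1 remains possible at r3c1, so r3c1=1.
Step 8. [r2c2∈{3}] nothing but 3 survives at r2c2 ⇒ r2c2=3.
Step 9. [r3c4∈{3}] r3c4 has the single candidate 3. So r3c4=3.

Answer: 2 1 3 4 / 4 3 2 1 / 1 2 4 3 / 3 4 1 2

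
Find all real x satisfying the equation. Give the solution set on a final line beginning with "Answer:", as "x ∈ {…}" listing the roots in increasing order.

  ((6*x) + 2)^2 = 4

Step 1. [((6*x) + 2)^2 = 4] √ both sides: 4 ≥ 0 gives two branches ⇒ sqrt: (6*x) + 2 = 2 or -2.
Step 2. [(6*x) + 2 = 2 or -2] 2 comes off first (subtract 2) ⇒ sub: 6*x = 0 or -4.
Step 3. [6*x = 0 or -4] 6·(inner) — divide through by 6. So div: x = 0 or -2/3.

Answer: x ∈ {-2/3, 0}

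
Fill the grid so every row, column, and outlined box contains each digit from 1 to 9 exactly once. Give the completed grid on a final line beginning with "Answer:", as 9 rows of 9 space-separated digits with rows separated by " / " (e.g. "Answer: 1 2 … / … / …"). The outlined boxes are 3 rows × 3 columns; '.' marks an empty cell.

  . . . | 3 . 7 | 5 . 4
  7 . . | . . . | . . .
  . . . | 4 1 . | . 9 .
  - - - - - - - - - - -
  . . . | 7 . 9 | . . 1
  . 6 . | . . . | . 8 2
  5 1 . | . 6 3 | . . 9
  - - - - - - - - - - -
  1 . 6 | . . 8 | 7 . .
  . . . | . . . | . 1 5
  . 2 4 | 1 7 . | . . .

Step 1. [r7c9∈{3}] r7c9's peers cover all but 3. So r7c9=3.
Step 2. [r9c1∈{3,8,9}] 3 has one home in row 9: r9c1 ⇒ r9c1=3.
Step 3. [r9c8∈{6}] nothing but 6 survives at r9c8. So r9c8=6.
Step 4. [r1c8∈{2}] r1c8 has the single candidate 2. So r1c8=2.
Step 5. [r8c7∈{2,4,8,9}] r8c7 is the only open cell in col 7 admitting 2. So r8c7=2.
Step 6. [r9c6∈{5}] r9c6's peers cover all but 5, so r9c6=5.
Step 7. [r2c8∈{3}] only 3 remains possible at r2c8 ⇒ r2c8=3.
Step 8. [r4c7∈{3,4,6}] in row 4, 6 fits only at r4c7. So r4c7=6.
Step 9. [r3c7∈{8}] nothing but 8 survives at r3c7. So r3c7=8.
Step 10. [r2c2∈{4,5,8,9}] across row 2, 4 lands solely at r2c2, so r2c2=4.
Step 11. [r5c3∈{3,7,9}] in row 5, 7 fits only at r5c3, so r5c3=7.
Step 12. [r2c9∈{6}] r2c9's peers cover all but 6, so r2c9=6.
Step 13. [r2c6∈{2}] r2c6 has the single candidate 2 ⇒ r2c6=2.
Step 14. [r1c1∈{6,8,9}] across row 1, 6 lands solely at r1c1, so r1c1=6.
Step 15. [r1c3∈{1,8,9}] across row 1, 1 lands solely at r1c3. So r1c3=1.
Step 16. [r6c7∈{4}] r6c7's peers cover all but 4, so r6c7=4.
Step 17. [r5c4∈{5}] r5c4 is down to just 5. So r5c4=5.
Step 18. [r5c5∈{4}] r5c5 has the single candidate 4 ⇒ r5c5=4.
Step 19. [r2c5∈{5,8,9}] r2c5 is the only open cell in col 5 admitting 5, so r2c5=5.
Step 20. [r3c3∈{2,3,5}] in col 3, 5 fits only at r3c3. So r3c3=5.
Step 21. [r4c3∈{2,3,8}] in col 3, 3 fits only at r4c3, so r4c3=3.
Step 22. [r4c2∈{8}] only 8 remains possible at r4c2. So r4c2=8.
Step 23. [r1c2∈{9}] nothing but 9 survives at r1c2 ⇒ r1c2=9.
Step 24. [r8c3∈{8,9}] col 3 places 9 nowhere but r8c3. So r8c3=9.
Step 25. [r4c5∈{2}] nothing but 2 survives at r4c5 ⇒ r4c5=2.
Step 26. [r2c4∈{8,9}] row 2 places 9 nowhere but r2c4 ⇒ r2c4=9.
Step 27. [r8c4∈{6}] only 6 remains possible at r8c4, so r8c4=6.
Step 28. [r5c6∈{1}] r5c6 is down to just 1 ⇒ r5c6=1.
Step 29. [r8c6∈{4}] r8c6 has the single candidate 4, so r8c6=4.
Step 30. [r3c2∈{3}] only 3 remains possible at r3c2, so r3c2=3.
Step 31. [r5c7∈{3}] r5c7 is down to just 3, so r5c7=3.
Step 32. [r9c9∈{8}] nothing but 8 survives at r9c9. So r9c9=8.
Step 33. [r8c2∈{7}] only 7 remains possible at r8c2. So r8c2=7.
Step 34. [r2c7∈{1}] nothing but 1 survives at r2c7 ⇒ r2c7=1.
Step 35. [r6c3∈{2}] nothing but 2 survives at r6c3. So r6c3=2.
Step 36. [r6c4∈{8}] only 8 remains possible at r6c4, so r6c4=8.
Step 37. [r7c2∈{5}] nothing but 5 survives at r7c2 ⇒ r7c2=5.
Step 38. [r2c3∈{8}] r2c3's peers cover all but 8. So r2c3=8.
Step 39. [r7c5∈{9}] r7c5 is down to just 9 ⇒ r7c5=9.
Step 40. [r3c6∈{6}] nothing but 6 survives at r3c6. So r3c6=6.
Step 41. [r8c1∈{8}] r8c1's peers cover all but 8. So r8c1=8.
Step 42. [r7c4∈{2}] only 2 remains possible at r7c4 ⇒ r7c4=2.
Step 43. [r7c8∈{4}] nothing but 4 survives at r7c8, so r7c8=4.
Step 44. [r3c9∈{7}] r3c9 is down to just 7, so r3c9=7.
Step 45. [r6c8∈{7}] only 7 remains possible at r6c8, so r6c8=7.
Step 46. [r3c1∈{2}] only 2 remains possible at r3c1, so r3c1=2.
Step 47. [r4c1∈{4}] r4c1 has the single candidate 4, so r4c1=4.
Step 48. [r4c8∈{5}] only 5 remains possible at r4c8 ⇒ r4c8=5.
Step 49. [r9c7∈{9}] r9c7's peers cover all but 9, so r9c7=9.
Step 50. [r5c1∈{9}] r5c1 has the single candidate 9. So r5c1=9.
Step 51. [r8c5∈{3}] r8c5's peers cover all but 3 ⇒ r8c5=3.
Step 52. [r1c5∈{8}] r1c5 has the single candidate 8 ⇒ r1c5=8.

Answer: 6 9 1 3 8 7 5 2 4 / 7 4 8 9 5 2 1 3 6 / 2 3 5 4 1 6 8 9 7 / 4 8 3 7 2 9 6 5 1 / 9 6 7 5 4 1 3 8 2 / 5 1 2 8 6 3 4 7 9 / 1 5 6 2 9 8 7 4 3 / 8 7 9 6 3 4 2 1 5 / 3 2 4 1 7 5 9 6 8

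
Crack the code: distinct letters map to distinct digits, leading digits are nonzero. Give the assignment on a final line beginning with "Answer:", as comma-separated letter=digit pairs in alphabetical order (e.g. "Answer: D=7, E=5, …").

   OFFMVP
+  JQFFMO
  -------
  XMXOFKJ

Step 1. [col 1: P + O ≡ J (mod 10)] several values work for J in column 1 (P + O ≡ J (mod 10), carry-in 0); try J=3. So J=3.
Step 2. [X] adding two 6-digit numbers gives at most 6+1 digits, and here it does — X is that final carry and must be 1 ⇒ X=1.
Step 3. [col 1: P + O ≡ J (mod 10)] several values work for O in column 1 (P + O ≡ J (mod 10), carry-in 0); try O=6 ⇒ O=6.
Step 4. [col 1: P + O ≡ J (mod 10)] in column 1 we have P+O≡J with carry-in 0; given O=6, J=3 and digits 1,3,6 already taken and all letters distinct, that pins P to 7. So P=7.
Step 5. [col 2: V + M ≡ K (mod 10)] no forcing yet in column 2 (carry-in 1); V=4 is free and consistent — try it. So V=4.
Step 6. [col 2: V + M ≡ K (mod 10)] several values work for K in column 2 (V + M ≡ K (mod 10), carry-in 1); try K=5. So K=5.
Step 7. [col 2: V + M ≡ K (mod 10)] in column 2 we have V+M≡K with carry-in 1; given V=4, K=5 and digits 1,3,4,5,6,7 already taken and all letters distinct, that pins M to 0, so M=0.
Step 8. [col 3: M + F ≡ F (mod 10)] several values work for F in column 3 (M + F ≡ F (mod 10), carry-in 0); try F=8, so F=8.
Step 9. [col 5: F + Q ≡ X (mod 10)] from column 5 (F=8, X=1, carry-in 1, digits 0,1,3,4,5,6,7,8 already taken and all letters distinct): Q must equal 2, so Q=2.

Answer: F=8, J=3, K=5, M=0, O=6, P=7, Q=2, V=4, X=1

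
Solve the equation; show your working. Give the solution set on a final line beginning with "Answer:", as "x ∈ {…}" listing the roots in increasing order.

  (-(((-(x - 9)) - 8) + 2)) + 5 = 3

Step 1. [(-(((-(x - 9)) - 8) + 2)) + 5 = 3] the outer +5 inverts by subtracting 5, so sub: -(((-(x - 9)) - 8) + 2) = -2.
Step 2. [-(((-(x - 9)) - 8) + 2) = -2] LHS negated; negate both sides, so neg: ((-(x - 9)) - 8) + 2 = 2.
Step 3. [((-(x - 9)) - 8) + 2 = 2] the outer +2 inverts by subtracting 2, so sub: (-(x - 9)) - 8 = 0.
Step 4. [(-(x - 9)) - 8 = 0] add 8: x sits inside (… - 8), so sub: -(x - 9) = 8.
Step 5. [-(x - 9) = 8] leading − — multiply by −1, so neg: x - 9 = -8.
Step 6. [x - 9 = -8] the outer -9 inverts by adding 9, so sub: x = 1.

Answer: x ∈ {1}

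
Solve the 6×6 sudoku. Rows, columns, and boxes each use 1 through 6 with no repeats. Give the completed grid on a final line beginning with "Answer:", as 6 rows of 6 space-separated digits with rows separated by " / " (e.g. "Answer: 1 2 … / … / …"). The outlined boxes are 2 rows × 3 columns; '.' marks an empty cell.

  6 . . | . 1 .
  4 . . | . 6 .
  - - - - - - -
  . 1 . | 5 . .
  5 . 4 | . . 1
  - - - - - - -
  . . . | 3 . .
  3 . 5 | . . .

Step 1. [r2c4∈{2}] nothing but 2 survives at r2c4 ⇒ r2c4=2.
Step 2. [r3c1∈{2}] nothing but 2 survives at r3c1, so r3c1=2.
Step 3. [r4c4∈{6}] r4c4 has the single candidate 6, so r4c4=6.
Step 4. [r4c2∈{3}] r4c2's peers cover all but 3 ⇒ r4c2=3.
Step 5. [r5c5∈{2,4,5}] 5 has one home in col 5: r5c5. So r5c5=5.
Step 6. [r3c5∈{3,4}] in col 5, 3 fits only at r3c5 ⇒ r3c5=3.
Step 7. [r6c5∈{2,4}] in col 5, 4 fits only at r6c5 ⇒ r6c5=4.
Step 8. [r2c3∈{1,3}] row 2 places 1 nowhere but r2c3. So r2c3=1.
Step 9. [r1c3∈{2,3}] col 3 places 3 nowhere but r1c3. So r1c3=3.
Step 10. [r5c3∈{2,6}] 2 has one home in col 3: r5c3 ⇒ r5c3=2.
Step 11. [r5c6∈{6}] nothing but 6 survives at r5c6. So r5c6=6.
Step 12. [r2c2∈{5}] r2c2 has the single candidate 5. So r2c2=5.
Step 13. [r3c6∈{4}] nothing but 4 survives at r3c6, so r3c6=4.
Step 14. [r5c2∈{4}] r5c2 is down to just 4. So r5c2=4.
Step 15. [r6c2∈{6}] nothing but 6 survives at r6c2 ⇒ r6c2=6.
Step 16. [r1c2∈{2}] only 2 remains possible at r1c2 ⇒ r1c2=2.
Step 17. [r1c6∈{5}] only 5 remains possible at r1c6, so r1c6=5.
Step 18. [r3c3∈{6}] nothing but 6 survives at r3c3 ⇒ r3c3=6.
Step 19. [r5c1∈{1}] r5c1's peers cover all but 1 ⇒ r5c1=1.
Step 20. [r2c6∈{3}] r2c6's peers cover all but 3. So r2c6=3.
Step 21. [r1c4∈{4}] r1c4 is down to just 4. So r1c4=4.
Step 22. [r6c4∈{1}] only 1 remains possible at r6c4, so r6c4=1.
Step 23. [r4c5∈{2}] r4c5 is down to just 2 ⇒ r4c5=2.
Step 24. [r6c6∈{2}] r6c6 has the single candidate 2, so r6c6=2.

Answer: 6 2 3 4 1 5 / 4 5 1 2 6 3 / 2 1 6 5 3 4 / 5 3 4 6 2 1 / 1 4 2 3 5 6 / 3 6 5 1 4 2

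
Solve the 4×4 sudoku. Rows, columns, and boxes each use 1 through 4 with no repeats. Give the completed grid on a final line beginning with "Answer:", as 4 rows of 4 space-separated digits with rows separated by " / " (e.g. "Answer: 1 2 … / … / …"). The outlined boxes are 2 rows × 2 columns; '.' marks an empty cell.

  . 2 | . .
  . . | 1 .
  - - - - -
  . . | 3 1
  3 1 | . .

Step 1. [r1c3∈{4}] r1c3's peers cover all but 4. So r1c3=4.
Step 2. [r2c2∈{3,4}] 3 has one home in col 2: r2c2, so r2c2=3.
Step 3. [r3c1∈{2,4}] row 3 places 2 nowhere but r3c1 ⇒ r3c1=2.
Step 4. [r4c3∈{2}] r4c3 has the single candidate 2, so r4c3=2.
Step 5. [r1c1∈{1}] r1c1 has the single candidate 1 ⇒ r1c1=1.
Step 6. [r1c4∈{3}] r1c4 has the single candidate 3 ⇒ r1c4=3.
Step 7. [r3c2∈{4}] r3c2's peers cover all but 4, so r3c2=4.
Step 8. [r4c4∈{4}] only 4 remains possible at r4c4. So r4c4=4.
Step 9. [r2c4∈{2}] nothing but 2 survives at r2c4 ⇒ r2c4=2.
Step 10. [r2c1∈{4}] r2c1 has the single candidate 4 ⇒ r2c1=4.

Answer: 1 2 4 3 / 4 3 1 2 / 2 4 3 1 / 3 1 2 4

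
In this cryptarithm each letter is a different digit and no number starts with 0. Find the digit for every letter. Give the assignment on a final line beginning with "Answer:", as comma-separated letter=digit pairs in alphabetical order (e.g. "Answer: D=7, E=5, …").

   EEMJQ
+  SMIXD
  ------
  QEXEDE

Step 1. [col 1: Q + D ≡ E (mod 10)] several values work for E in column 1 (Q + D ≡ E (mod 10), carry-in 0); try E=8 ⇒ E=8.
Step 2. [col 1: Q + D ≡ E (mod 10)] no forcing yet in column 1 (carry-in 0); D=7 is free and consistent — try it. So D=7.
Step 3. [col 1: Q + D ≡ E (mod 10)] column 1 reads Q+D+carry(0)=E with D=7, E=8; with digits 7,8 already taken and all letters distinct, the only value for Q is 1 ⇒ Q=1.
Step 4. [col 2: J + X ≡ D (mod 10)] column 2 (J + X ≡ D (mod 10), carry-in 0) doesn't pin X yet; pick X=4 and continue ⇒ X=4.
Step 5. [col 2: J + X ≡ D (mod 10)] from column 2 (X=4, D=7, carry-in 0, digits 1,4,7,8 already taken and all letters distinct): J must equal 3, so J=3.
Step 6. [col 3: M + I ≡ E (mod 10)] several values work for I in column 3 (M + I ≡ E (mod 10), carry-in 0); try I=2. So I=2.
Step 7. [col 3: M + I ≡ E (mod 10)] in column 3 we have M+I≡E with carry-in 0; given I=2, E=8 and digits 1,2,3,4,7,8 already taken and all letters distinct, that pins M to 6. So M=6.
Step 8. [col 5: E + S ≡ E (mod 10)] from column 5 (E=8, carry-in 1, digits 1,2,3,4,6,7,8 already taken and all letters distinct): S must equal 9 ⇒ S=9.

Answer: D=7, E=8, I=2, J=3, M=6, Q=1, S=9, X=4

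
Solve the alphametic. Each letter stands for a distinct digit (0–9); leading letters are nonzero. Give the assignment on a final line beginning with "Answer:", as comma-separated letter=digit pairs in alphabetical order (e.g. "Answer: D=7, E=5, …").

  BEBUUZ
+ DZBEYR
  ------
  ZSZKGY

Step 1. [col 1: Z + R ≡ Y (mod 10)] several values work for Z in column 1 (Z + R ≡ Y (mod 10), carry-in 0); try Z=5 ⇒ Z=5.
Step 2. [col 1: Z + R ≡ Y (mod 10)] no forcing yet in column 1 (carry-in 0); Y=9 is free and consistent — try it, so Y=9.
Step 3. [col 1: Z + R ≡ Y (mod 10)] column 1: given Z=5, Y=9, carry-in 0, and digits 5,9 already taken and all letters distinct, Z+R≡Y (mod 10) forces R=4 ⇒ R=4.
Step 4. [col 2: U + Y ≡ G (mod 10)] no forcing yet in column 2 (carry-in 0); G=7 is free and consistent — try it. So G=7.
Step 5. [col 2: U + Y ≡ G (mod 10)] column 2: given Y=9, G=7, carry-in 0, and digits 4,5,7,9 already taken and all letters distinct, U+Y≡G (mod 10) forces U=8, so U=8.
Step 6. [col 3: U + E ≡ K (mod 10)] column 3 (U + E ≡ K (mod 10), carry-in 1) doesn't pin K yet; pick K=0 and continue, so K=0.
Step 7. [col 3: U + E ≡ K (mod 10)] in column 3 we have U+E≡K with carry-in 1; given U=8, K=0 and digits 0,4,5,7,8,9 already taken and all letters distinct, that pins E to 1 ⇒ E=1.
Step 8. [col 4: B + B ≡ Z (mod 10)] in column 4 we have B+B≡Z with carry-in 1; given Z=5 and digits 0,1,4,5,7,8,9 already taken and all letters distinct, that pins B to 2, so B=2.
Step 9. [col 5: E + Z ≡ S (mod 10)] column 5: given E=1, Z=5, carry-in 0, and digits 0,1,2,4,5,7,8,9 already taken and all letters distinct, E+Z≡S (mod 10) forces S=6. So S=6.
Step 10. [col 6: B + D ≡ Z (mod 10)] from column 6 (B=2, Z=5, carry-in 0, digits 0,1,2,4,5,6,7,8,9 already taken and all letters distinct): D must equal 3 ⇒ D=3.

Answer: B=2, D=3, E=1, G=7, K=0, R=4, S=6, U=8, Y=9, Z=5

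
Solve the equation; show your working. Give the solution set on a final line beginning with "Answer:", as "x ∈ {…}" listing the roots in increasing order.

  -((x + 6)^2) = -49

Step 1. [-((x + 6)^2) = -49] flip signs both sides ⇒ neg: (x + 6)^2 = 49.
Step 2. [(x + 6)^2 = 49] √ both sides: 49 ≥ 0 gives two branches. So sqrt: x + 6 = 7 or -7.
Step 3. [x + 6 = 7 or -7] the outer +6 inverts by subtracting 6. So sub: x = 1 or -13.

Answer: x ∈ {-13, 1}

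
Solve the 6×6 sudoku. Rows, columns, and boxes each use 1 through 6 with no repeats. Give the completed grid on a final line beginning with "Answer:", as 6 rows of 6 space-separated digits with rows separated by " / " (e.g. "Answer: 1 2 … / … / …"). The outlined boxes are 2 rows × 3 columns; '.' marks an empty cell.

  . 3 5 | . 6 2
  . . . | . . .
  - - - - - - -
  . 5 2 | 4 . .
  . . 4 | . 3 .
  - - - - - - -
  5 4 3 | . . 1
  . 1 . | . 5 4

Step 1. [r4c4∈{1,2,5,6}] across row 4, 2 lands solely at r4c4. So r4c4=2.
Step 2. [r2c3∈{1,6}] across col 3, 1 lands solely at r2c3 ⇒ r2c3=1.
Step 3. [r4c2∈{6}] r4c2's peers cover all but 6, so r4c2=6.
Step 4. [r2c1∈{2,4,6}] 6 has one home in row 2: r2c1. So r2c1=6.
Step 5. [r2c6∈{3,5}] 3 has one home in col 6: r2c6. So r2c6=3.
Step 6. [r3c5∈{1}] only 1 remains possible at r3c5. So r3c5=1.
Step 7. [r5c4∈{6}] r5c4 has the single candidate 6. So r5c4=6.
Step 8. [r2c2∈{2}] r2c2 has the single candidate 2 ⇒ r2c2=2.
Step 9. [r6c1∈{2}] nothing but 2 survives at r6c1 ⇒ r6c1=2.
Step 10. [r2c5∈{4}] nothing but 4 survives at r2c5, so r2c5=4.
Step 11. [r2c4∈{5}] only 5 remains possible at r2c4, so r2c4=5.
Step 12. [r1c4∈{1}] r1c4 has the single candidate 1 ⇒ r1c4=1.
Step 13. [r4c1∈{1}] r4c1 has the single candidate 1, so r4c1=1.
Step 14. [r1c1∈{4}] r1c1 has the single candidate 4, so r1c1=4.
Step 15. [r4c6∈{5}] nothing but 5 survives at r4c6. So r4c6=5.
Step 16. [r6c3∈{6}] r6c3's peers cover all but 6. So r6c3=6.
Step 17. [r5c5∈{2}] nothing but 2 survives at r5c5. So r5c5=2.
Step 18. [r3c1∈{3}] r3c1 is down to just 3. So r3c1=3.
Step 19. [r3c6∈{6}] nothing but 6 survives at r3c6, so r3c6=6.
Step 20. [r6c4∈{3}] r6c4 has the single candidate 3, so r6c4=3.

Answer: 4 3 5 1 6 2 / 6 2 1 5 4 3 / 3 5 2 4 1 6 / 1 6 4 2 3 5 / 5 4 3 6 2 1 / 2 1 6 3 5 4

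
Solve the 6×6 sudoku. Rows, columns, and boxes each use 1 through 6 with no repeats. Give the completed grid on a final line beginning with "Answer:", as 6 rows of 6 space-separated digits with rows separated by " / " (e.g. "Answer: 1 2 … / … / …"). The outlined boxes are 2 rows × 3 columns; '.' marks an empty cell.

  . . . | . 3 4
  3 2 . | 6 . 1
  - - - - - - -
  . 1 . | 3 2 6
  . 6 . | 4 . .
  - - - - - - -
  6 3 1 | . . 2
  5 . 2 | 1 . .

Step 1. [r2c5∈{5}] r2c5 is down to just 5, so r2c5=5.
Step 2. [r3c3∈{4,5}] r3c3 is the only open cell in row 3 admitting 5. So r3c3=5.
Step 3. [r6c5∈{4,6}] row 6 places 6 nowhere but r6c5, so r6c5=6.
Step 4. [r1c2∈{5}] only 5 remains possible at r1c2. So r1c2=5.
Step 5. [r3c1∈{4}] r3c1 has the single candidate 4. So r3c1=4.
Step 6. [r2c3∈{4}] r2c3 has the single candidate 4. So r2c3=4.
Step 7. [r4c1∈{2}] only 2 remains possible at r4c1. So r4c1=2.
Step 8. [r4c5∈{1}] nothing but 1 survives at r4c5, so r4c5=1.
Step 9. [r5c5∈{4}] r5c5 is down to just 4 ⇒ r5c5=4.
Step 10. [r4c3∈{3}] r4c3 has the single candidate 3 ⇒ r4c3=3.
Step 11. [r1c1∈{1}] r1c1 has the single candidate 1, so r1c1=1.
Step 12. [r4c6∈{5}] nothing but 5 survives at r4c6. So r4c6=5.
Step 13. [r1c3∈{6}] only 6 remains possible at r1c3, so r1c3=6.
Step 14. [r1c4∈{2}] r1c4 has the single candidate 2. So r1c4=2.
Step 15. [r6c6∈{3}] nothing but 3 survives at r6c6 ⇒ r6c6=3.
Step 16. [r5c4∈{5}] r5c4 has the single candidate 5. So r5c4=5.
Step 17. [r6c2∈{4}] nothing but 4 survives at r6c2, so r6c2=4.

Answer: 1 5 6 2 3 4 / 3 2 4 6 5 1 / 4 1 5 3 2 6 / 2 6 3 4 1 5 / 6 3 1 5 4 2 / 5 4 2 1 6 3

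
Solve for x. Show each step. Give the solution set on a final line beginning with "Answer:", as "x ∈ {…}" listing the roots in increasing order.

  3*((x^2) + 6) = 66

Step 1. [3*((x^2) + 6) = 66] 3 out front; divide by 3. So div: (x^2) + 6 = 22.
Step 2. [(x^2) + 6 = 22] +6 is outermost — subtract 6 both sides. So sub: x^2 = 16.
Step 3. [x^2 = 16] √ both sides: 16 ≥ 0 gives two branches ⇒ sqrt: x = 4 or -4.

Answer: x ∈ {-4, 4}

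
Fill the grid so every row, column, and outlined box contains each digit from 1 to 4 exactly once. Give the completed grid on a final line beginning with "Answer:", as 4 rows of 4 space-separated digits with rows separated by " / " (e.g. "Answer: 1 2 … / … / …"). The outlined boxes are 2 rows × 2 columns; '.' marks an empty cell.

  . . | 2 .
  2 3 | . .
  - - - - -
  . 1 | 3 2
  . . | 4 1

Step 1. [r1c2∈{4}] r1c2 has the single candidate 4. So r1c2=4.
Step 2. [r2c3∈{1}] r2c3 is down to just 1, so r2c3=1.
Step 3. [r2c4∈{4}] nothing but 4 survives at r2c4. So r2c4=4.
Step 4. [r1c4∈{3}] only 3 remains possible at r1c4. So r1c4=3.
Step 5. [r3c1∈{4}] r3c1's peers cover all but 4, so r3c1=4.
Step 6. [r4c2∈{2}] r4c2's peers cover all but 2. So r4c2=2.
Step 7. [r4c1∈{3}] only 3 remains possible at r4c1 ⇒ r4c1=3.
Step 8. [r1c1∈{1}] r1c1 has the single candidate 1, so r1c1=1.

Answer: 1 4 2 3 / 2 3 1 4 / 4 1 3 2 / 3 2 4 1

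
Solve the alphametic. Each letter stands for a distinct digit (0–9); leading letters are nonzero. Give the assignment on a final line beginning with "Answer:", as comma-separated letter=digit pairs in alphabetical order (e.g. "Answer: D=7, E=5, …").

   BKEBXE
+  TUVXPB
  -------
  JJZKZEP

Step 1. [col 1: E + B ≡ P (mod 10)] no forcing yet in column 1 (carry-in 0); P=2 is free and consistent — try it ⇒ P=2.
Step 2. [J] adding two 6-digit numbers gives at most 6+1 digits, and here it does — J is that final carry and must be 1 ⇒ J=1.
Step 3. [col 1: E + B ≡ P (mod 10)] E=7 is one option consistent with column 1 (E + B ≡ P (mod 10), carry-in 0) — take it ⇒ E=7.
Step 4. [col 1: E + B ≡ P (mod 10)] from column 1 (E=7, P=2, carry-in 0, digits 1,2,7 already taken and all letters distinct): B must equal 5, so B=5.
Step 5. [col 2: X + P ≡ E (mod 10)] from column 2 (P=2, E=7, carry-in 1, digits 1,2,5,7 already taken and all letters distinct): X must equal 4, so X=4.
Step 6. [col 3: B + X ≡ Z (mod 10)] from column 3 (B=5, X=4, carry-in 0, digits 1,2,4,5,7 already taken and all letters distinct): Z must equal 9, so Z=9.
Step 7. [col 4: E + V ≡ K (mod 10)] column 4 (E + V ≡ K (mod 10), carry-in 0) doesn't pin K yet; pick K=0 and continue. So K=0.
Step 8. [col 4: E + V ≡ K (mod 10)] in column 4 we have E+V≡K with carry-in 0; given E=7, K=0 and digits 0,1,2,4,5,7,9 already taken and all letters distinct, that pins V to 3. So V=3.
Step 9. [col 5: K + U ≡ Z (mod 10)] column 5 reads K+U+carry(1)=Z with K=0, Z=9; with digits 0,1,2,3,4,5,7,9 already taken and all letters distinct, the only value for U is 8, so U=8.
Step 10. [col 6: B + T ≡ J (mod 10)] in column 6 we have B+T≡J with carry-in 0; given B=5, J=1 and digits 0,1,2,3,4,5,7,8,9 already taken and all letters distinct, that pins T to 6, so T=6.

Answer: B=5, E=7, J=1, K=0, P=2, T=6, U=8, V=3, X=4, Z=9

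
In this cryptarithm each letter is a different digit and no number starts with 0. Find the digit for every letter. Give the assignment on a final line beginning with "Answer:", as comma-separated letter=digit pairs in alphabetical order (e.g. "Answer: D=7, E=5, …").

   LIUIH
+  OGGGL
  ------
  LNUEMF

Step 1. [col 1: H + L ≡ F (mod 10)] no forcing yet in column 1 (carry-in 0); F=6 is free and consistent — try it ⇒ F=6.
Step 2. [col 1: H + L ≡ F (mod 10)] column 1 (H + L ≡ F (mod 10), carry-in 0) doesn't pin L yet; pick L=1 and continue ⇒ L=1.
Step 3. [col 1: H + L ≡ F (mod 10)] in column 1 we have H+L≡F with carry-in 0; given L=1, F=6 and digits 1,6 already taken and all letters distinct, that pins H to 5, so H=5.
Step 4. [col 2: I + G ≡ M (mod 10)] M=7 is one option consistent with column 2 (I + G ≡ M (mod 10), carry-in 0) — take it ⇒ M=7.
Step 5. [col 2: I + G ≡ M (mod 10)] G=4 is one option consistent with column 2 (I + G ≡ M (mod 10), carry-in 0) — take it. So G=4.
Step 6. [col 2: I + G ≡ M (mod 10)] column 2: given G=4, M=7, carry-in 0, and digits 1,4,5,6,7 already taken and all letters distinct, I+G≡M (mod 10) forces I=3, so I=3.
Step 7. [col 3: U + G ≡ E (mod 10)] in column 3 we have U+G≡E with carry-in 0; given G=4 and digits 1,3,4,5,6,7 already taken and all letters distinct, that pins U to 8, so U=8.
Step 8. [col 3: U + G ≡ E (mod 10)] column 3 reads U+G+carry(0)=E with U=8, G=4; with digits 1,3,4,5,6,7,8 already taken and all letters distinct, the only value for E is 2, so E=2.
Step 9. [col 5: L + O ≡ N (mod 10)] from column 5 (L=1, carry-in 0, digits 1,2,3,4,5,6,7,8 already taken and all letters distinct): N must equal 0, so N=0.
Step 10. [col 5: L + O ≡ N (mod 10)] column 5: given L=1, N=0, carry-in 0, and digits 0,1,2,3,4,5,6,7,8 already taken and all letters distinct, L+O≡N (mod 10) forces O=9, so O=9.

Answer: E=2, F=6, G=4, H=5, I=3, L=1, M=7, N=0, O=9, U=8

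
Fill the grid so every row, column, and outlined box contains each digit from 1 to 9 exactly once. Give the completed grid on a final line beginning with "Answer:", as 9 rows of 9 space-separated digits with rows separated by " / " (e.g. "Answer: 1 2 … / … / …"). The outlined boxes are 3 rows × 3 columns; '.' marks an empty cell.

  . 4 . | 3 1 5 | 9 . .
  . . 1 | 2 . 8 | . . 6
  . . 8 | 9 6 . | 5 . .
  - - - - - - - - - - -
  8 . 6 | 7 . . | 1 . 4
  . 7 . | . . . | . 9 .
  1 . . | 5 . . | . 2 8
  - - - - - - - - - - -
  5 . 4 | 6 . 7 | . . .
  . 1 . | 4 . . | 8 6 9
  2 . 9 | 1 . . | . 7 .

Step 1. [r9c6∈{3}] r9c6's peers cover all but 3. So r9c6=3.
Step 2. [r6c3∈{3}] only 3 remains possible at r6c3. So r6c3=3.
Step 3. [r8c6∈{2}] nothing but 2 survives at r8c6. So r8c6=2.
Step 4. [r6c2∈{9}] only 9 remains possible at r6c2 ⇒ r6c2=9.
Step 5. [r8c1∈{3,7}] across row 8, 3 lands solely at r8c1 ⇒ r8c1=3.
Step 6. [r3c6∈{4}] only 4 remains possible at r3c6, so r3c6=4.
Step 7. [r3c1∈{7}] nothing but 7 survives at r3c1 ⇒ r3c1=7.
Step 8. [r5c3∈{2,5}] in col 3, 5 fits only at r5c3. So r5c3=5.
Step 9. [r5c9∈{3}] r5c9's peers cover all but 3 ⇒ r5c9=3.
Step 10. [r5c5∈{2,4,8}] across row 5, 2 lands solely at r5c5, so r5c5=2.
Step 11. [r7c2∈{8}] r7c2's peers cover all but 8, so r7c2=8.
Step 12. [r5c7∈{6}] nothing but 6 survives at r5c7, so r5c7=6.
Step 13. [r1c3∈{2}] nothing but 2 survives at r1c3 ⇒ r1c3=2.
Step 14. [r2c8∈{3,4}] in col 8, 4 fits only at r2c8, so r2c8=4.
Step 15. [r3c2∈{3}] nothing but 3 survives at r3c2 ⇒ r3c2=3.
Step 16. [r7c8∈{1,3}] across col 8, 3 lands solely at r7c8, so r7c8=3.
Step 17. [r7c9∈{1,2}] row 7 places 1 nowhere but r7c9, so r7c9=1.
Step 18. [r7c5∈{9}] nothing but 9 survives at r7c5. So r7c5=9.
Step 19. [r6c7∈{7}] only 7 remains possible at r6c7. So r6c7=7.
Step 20. [r9c9∈{5}] r9c9 has the single candidate 5, so r9c9=5.
Step 21. [r4c6∈{9}] r4c6's peers cover all but 9, so r4c6=9.
Step 22. [r4c5∈{3}] nothing but 3 survives at r4c5 ⇒ r4c5=3.
Step 23. [r1c9∈{7}] r1c9's peers cover all but 7, so r1c9=7.
Step 24. [r3c9∈{2}] r3c9 is down to just 2. So r3c9=2.
Step 25. [r9c5∈{8}] r9c5 is down to just 8. So r9c5=8.
Step 26. [r4c8∈{5}] nothing but 5 survives at r4c8, so r4c8=5.
Step 27. [r1c1∈{6}] r1c1 has the single candidate 6, so r1c1=6.
Step 28. [r5c4∈{8}] r5c4 has the single candidate 8, so r5c4=8.
Step 29. [r6c6∈{6}] nothing but 6 survives at r6c6. So r6c6=6.
Step 30. [r2c5∈{7}] r2c5 is down to just 7. So r2c5=7.
Step 31. [r4c2∈{2}] only 2 remains possible at r4c2. So r4c2=2.
Step 32. [r7c7∈{2}] r7c7 has the single candidate 2, so r7c7=2.
Step 33. [r6c5∈{4}] r6c5 is down to just 4. So r6c5=4.
Step 34. [r1c8∈{8}] r1c8's peers cover all but 8. So r1c8=8.
Step 35. [r5c1∈{4}] nothing but 4 survives at r5c1. So r5c1=4.
Step 36. [r9c2∈{6}] nothing but 6 survives at r9c2. So r9c2=6.
Step 37. [r2c7∈{3}] r2c7 is down to just 3, so r2c7=3.
Step 38. [r9c7∈{4}] nothing but 4 survives at r9c7, so r9c7=4.
Step 39. [r2c1∈{9}] r2c1 has the single candidate 9. So r2c1=9.
Step 40. [r2c2∈{5}] nothing but 5 survives at r2c2, so r2c2=5.
Step 41. [r5c6∈{1}] r5c6 is down to just 1. So r5c6=1.
Step 42. [r8c3∈{7}] r8c3's peers cover all but 7. So r8c3=7.
Step 43. [r8c5∈{5}] only 5 remains possible at r8c5 ⇒ r8c5=5.
Step 44. [r3c8∈{1}] r3c8 has the single candidate 1 ⇒ r3c8=1.

Answer: 6 4 2 3 1 5 9 8 7 / 9 5 1 2 7 8 3 4 6 / 7 3 8 9 6 4 5 1 2 / 8 2 6 7 3 9 1 5 4 / 4 7 5 8 2 1 6 9 3 / 1 9 3 5 4 6 7 2 8 / 5 8 4 6 9 7 2 3 1 / 3 1 7 4 5 2 8 6 9 / 2 6 9 1 8 3 4 7 5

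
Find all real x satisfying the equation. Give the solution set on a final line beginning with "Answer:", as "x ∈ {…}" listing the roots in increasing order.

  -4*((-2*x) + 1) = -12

Step 1. [-4*((-2*x) + 1) = -12] leading coefficient -4: divide by -4, so div: (-2*x) + 1 = 3.
Step 2. [(-2*x) + 1 = 3] subtract 1: x sits inside (… + 1). So sub: -2*x = 2.
Step 3. [-2*x = 2] -2·(inner) — divide through by -2 ⇒ div: x = -1.

Answer: x ∈ {-1}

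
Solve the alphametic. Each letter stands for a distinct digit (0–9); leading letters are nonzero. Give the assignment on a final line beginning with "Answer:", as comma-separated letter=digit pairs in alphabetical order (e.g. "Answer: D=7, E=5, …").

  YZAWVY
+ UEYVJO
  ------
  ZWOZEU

Step 1. [col 1: Y + O ≡ U (mod 10)] U=1 is one option consistent with column 1 (Y + O ≡ U (mod 10), carry-in 0) — take it. So U=1.
Step 2. [col 1: Y + O ≡ U (mod 10)] column 1 (Y + O ≡ U (mod 10), carry-in 0) doesn't pin O yet; pick O=9 and continue. So O=9.
Step 3. [col 1: Y + O ≡ U (mod 10)] from column 1 (O=9, U=1, carry-in 0, digits 1,9 already taken and all letters distinct): Y must equal 2, so Y=2.
Step 4. [col 2: V + J ≡ E (mod 10)] no forcing yet in column 2 (carry-in 1); J=8 is free and consistent — try it, so J=8.
Step 5. [col 2: V + J ≡ E (mod 10)] no forcing yet in column 2 (carry-in 1); V=5 is free and consistent — try it, so V=5.
Step 6. [col 2: V + J ≡ E (mod 10)] from column 2 (V=5, J=8, carry-in 1, digits 1,2,5,8,9 already taken and all letters distinct): E must equal 4, so E=4.
Step 7. [col 3: W + V ≡ Z (mod 10)] column 3 (W + V ≡ Z (mod 10), carry-in 1) doesn't pin Z yet; pick Z=3 and continue, so Z=3.
Step 8. [col 3: W + V ≡ Z (mod 10)] in column 3 we have W+V≡Z with carry-in 1; given V=5, Z=3 and digits 1,2,3,4,5,8,9 already taken and all letters distinct, that pins W to 7, so W=7.
Step 9. [col 4: A + Y ≡ O (mod 10)] from column 4 (Y=2, O=9, carry-in 1, digits 1,2,3,4,5,7,8,9 already taken and all letters distinct): A must equal 6 ⇒ A=6.

Answer: A=6, E=4, J=8, O=9, U=1, V=5, W=7, Y=2, Z=3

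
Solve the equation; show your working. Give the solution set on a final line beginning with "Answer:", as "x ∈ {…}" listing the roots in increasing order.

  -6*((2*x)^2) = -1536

Step 1. [-6*((2*x)^2) = -1536] divide by the outer -6 ⇒ div: (2*x)^2 = 256.
Step 2. [(2*x)^2 = 256] 256 ≥ 0, LHS is (·)² — take ±√. So sqrt: 2*x = 16 or -16.
Step 3. [2*x = 16 or -16] 2·(inner) — divide through by 2. So div: x = 8 or -8.

Answer: x ∈ {-8, 8}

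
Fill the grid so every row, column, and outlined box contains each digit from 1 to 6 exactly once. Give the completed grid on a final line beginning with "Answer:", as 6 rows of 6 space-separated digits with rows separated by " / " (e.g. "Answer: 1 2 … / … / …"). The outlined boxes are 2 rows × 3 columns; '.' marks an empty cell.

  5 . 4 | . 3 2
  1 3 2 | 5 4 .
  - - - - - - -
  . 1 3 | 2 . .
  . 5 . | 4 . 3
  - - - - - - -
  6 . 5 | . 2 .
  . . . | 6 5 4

Step 1. [r3c5∈{6}] r3c5's peers cover all but 6. So r3c5=6.
Step 2. [r5c4∈{1,3}] r5c4 is the only open cell in row 5 admitting 3, so r5c4=3.
Step 3. [r6c2∈{2}] r6c2's peers cover all but 2. So r6c2=2.
Step 4. [r5c6∈{1}] r5c6 has the single candidate 1 ⇒ r5c6=1.
Step 5. [r1c2∈{6}] only 6 remains possible at r1c2 ⇒ r1c2=6.
Step 6. [r1c4∈{1}] only 1 remains possible at r1c4. So r1c4=1.
Step 7. [r4c3∈{6}] only 6 remains possible at r4c3. So r4c3=6.
Step 8. [r2c6∈{6}] only 6 remains possible at r2c6. So r2c6=6.
Step 9. [r6c3∈{1}] r6c3's peers cover all but 1. So r6c3=1.
Step 10. [r6c1∈{3}] only 3 remains possible at r6c1, so r6c1=3.
Step 11. [r5c2∈{4}] r5c2 has the single candidate 4. So r5c2=4.
Step 12. [r4c5∈{1}] nothing but 1 survives at r4c5. So r4c5=1.
Step 13. [r3c6∈{5}] nothing but 5 survives at r3c6. So r3c6=5.
Step 14. [r4c1∈{2}] r4c1's peers cover all but 2 ⇒ r4c1=2.
Step 15. [r3c1∈{4}] r3c1 has the single candidate 4 ⇒ r3c1=4.

Answer: 5 6 4 1 3 2 / 1 3 2 5 4 6 / 4 1 3 2 6 5 / 2 5 6 4 1 3 / 6 4 5 3 2 1 / 3 2 1 6 5 4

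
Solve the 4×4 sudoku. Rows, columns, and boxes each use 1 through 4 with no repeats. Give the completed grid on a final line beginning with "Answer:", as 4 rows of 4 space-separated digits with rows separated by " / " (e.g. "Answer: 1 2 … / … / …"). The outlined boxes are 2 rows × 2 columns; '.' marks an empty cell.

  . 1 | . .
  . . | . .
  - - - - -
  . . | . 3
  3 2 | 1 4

Step 1. [r1c4∈{2}] r1c4's peers cover all but 2 ⇒ r1c4=2.
Step 2. [r1c1∈{4}] r1c1 is down to just 4, so r1c1=4.
Step 3. [r2c2∈{3}] r2c2's peers cover all but 3, so r2c2=3.
Step 4. [r1c3∈{3}] only 3 remains possible at r1c3. So r1c3=3.
Step 5. [r2c3∈{4}] nothing but 4 survives at r2c3 ⇒ r2c3=4.
Step 6. [r2c1∈{2}] r2c1's peers cover all but 2 ⇒ r2c1=2.
Step 7. [r2c4∈{1}] only 1 remains possible at r2c4. So r2c4=1.
Step 8. [r3c2∈{4}] r3c2's peers cover all but 4, so r3c2=4.
Step 9. [r3c1∈{1}] nothing but 1 survives at r3c1, so r3c1=1.
Step 10. [r3c3∈{2}] r3c3 has the single candidate 2, so r3c3=2.

Answer: 4 1 3 2 / 2 3 4 1 / 1 4 2 3 / 3 2 1 4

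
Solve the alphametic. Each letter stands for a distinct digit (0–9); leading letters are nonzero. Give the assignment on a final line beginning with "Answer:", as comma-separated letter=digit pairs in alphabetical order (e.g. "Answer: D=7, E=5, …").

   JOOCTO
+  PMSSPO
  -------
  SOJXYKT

Step 1. [S] S is the leading digit of a 7-digit sum of two 6-digit numbers; the final carry is exactly 1, so S=1.
Step 2. [col 1: O + O ≡ T (mod 10)] O=5 is one option consistent with column 1 (O + O ≡ T (mod 10), carry-in 0) — take it, so O=5.
Step 3. [col 1: O + O ≡ T (mod 10)] in column 1 we have O+O≡T with carry-in 0; given O=5 and digits 1,5 already taken and all letters distinct, that pins T to 0, so T=0.
Step 4. [col 2: T + P ≡ K (mod 10)] column 2 (T + P ≡ K (mod 10), carry-in 1) doesn't pin P yet; pick P=8 and continue. So P=8.
Step 5. [col 2: T + P ≡ K (mod 10)] from column 2 (T=0, P=8, carry-in 1, digits 0,1,5,8 already taken and all letters distinct): K must equal 9. So K=9.
Step 6. [col 3: C + S ≡ Y (mod 10)] column 3 (C + S ≡ Y (mod 10), carry-in 0) doesn't pin C yet; pick C=3 and continue, so C=3.
Step 7. [col 3: C + S ≡ Y (mod 10)] column 3 reads C+S+carry(0)=Y with C=3, S=1; with digits 0,1,3,5,8,9 already taken and all letters distinct, the only value for Y is 4. So Y=4.
Step 8. [col 4: O + S ≡ X (mod 10)] in column 4 we have O+S≡X with carry-in 0; given O=5, S=1 and digits 0,1,3,4,5,8,9 already taken and all letters distinct, that pins X to 6 ⇒ X=6.
Step 9. [col 5: O + M ≡ J (mod 10)] no forcing yet in column 5 (carry-in 0); J=7 is free and consistent — try it. So J=7.
Step 10. [col 5: O + M ≡ J (mod 10)] from column 5 (O=5, J=7, carry-in 0, digits 0,1,3,4,5,6,7,8,9 already taken and all letters distinct): M must equal 2 ⇒ M=2.

Answer: C=3, J=7, K=9, M=2, O=5, P=8, S=1, T=0, X=6, Y=4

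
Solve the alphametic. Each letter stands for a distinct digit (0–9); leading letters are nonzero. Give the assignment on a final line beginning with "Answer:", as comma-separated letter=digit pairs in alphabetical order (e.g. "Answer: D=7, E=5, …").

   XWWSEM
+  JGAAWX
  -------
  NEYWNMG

Step 1. [col 1: M + X ≡ G (mod 10)] no forcing yet in column 1 (carry-in 0); X=7 is free and consistent — try it. So X=7.
Step 2. [N] the sum has 7 digits but both addends have 6; that extra leading digit N is the final carry, namely 1, so N=1.
Step 3. [col 1: M + X ≡ G (mod 10)] G=3 is one option consistent with column 1 (M + X ≡ G (mod 10), carry-in 0) — take it, so G=3.
Step 4. [col 1: M + X ≡ G (mod 10)] from column 1 (X=7, G=3, carry-in 0, digits 1,3,7 already taken and all letters distinct): M must equal 6 ⇒ M=6.
Step 5. [col 2: E + W ≡ M (mod 10)] no forcing yet in column 2 (carry-in 1); E=5 is free and consistent — try it, so E=5.
Step 6. [col 2: E + W ≡ M (mod 10)] from column 2 (E=5, M=6, carry-in 1, digits 1,3,5,6,7 already taken and all letters distinct): W must equal 0. So W=0.
Step 7. [col 3: S + A ≡ N (mod 10)] several values work for A in column 3 (S + A ≡ N (mod 10), carry-in 0); try A=9. So A=9.
Step 8. [col 3: S + A ≡ N (mod 10)] from column 3 (A=9, N=1, carry-in 0, digits 0,1,3,5,6,7,9 already taken and all letters distinct): S must equal 2. So S=2.
Step 9. [col 5: W + G ≡ Y (mod 10)] column 5: given W=0, G=3, carry-in 1, and digits 0,1,2,3,5,6,7,9 already taken and all letters distinct, W+G≡Y (mod 10) forces Y=4 ⇒ Y=4.
Step 10. [col 6: X + J ≡ E (mod 10)] in column 6 we have X+J≡E with carry-in 0; given X=7, E=5 and digits 0,1,2,3,4,5,6,7,9 already taken and all letters distinct, that pins J to 8 ⇒ J=8.

Answer: A=9, E=5, G=3, J=8, M=6, N=1, S=2, W=0, X=7, Y=4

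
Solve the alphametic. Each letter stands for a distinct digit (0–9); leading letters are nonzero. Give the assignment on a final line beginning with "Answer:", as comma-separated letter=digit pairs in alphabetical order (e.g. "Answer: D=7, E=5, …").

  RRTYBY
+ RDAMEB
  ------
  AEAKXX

Step 1. [col 1: Y + B ≡ X (mod 10)] no forcing yet in column 1 (carry-in 0); B=7 is free and consistent — try it, so B=7.
Step 2. [col 1: Y + B ≡ X (mod 10)] several values work for Y in column 1 (Y + B ≡ X (mod 10), carry-in 0); try Y=6. So Y=6.
Step 3. [col 1: Y + B ≡ X (mod 10)] in column 1 we have Y+B≡X with carry-in 0; given Y=6, B=7 and digits 6,7 already taken and all letters distinct, that pins X to 3, so X=3.
Step 4. [col 2: B + E ≡ X (mod 10)] column 2: given B=7, X=3, carry-in 1, and digits 3,6,7 already taken and all letters distinct, B+E≡X (mod 10) forces E=5. So E=5.
Step 5. [col 3: Y + M ≡ K (mod 10)] no forcing yet in column 3 (carry-in 1); M=2 is free and consistent — try it. So M=2.
Step 6. [col 3: Y + M ≡ K (mod 10)] column 3 reads Y+M+carry(1)=K with Y=6, M=2; with digits 2,3,5,6,7 already taken and all letters distinct, the only value for K is 9. So K=9.
Step 7. [col 4: T + A ≡ A (mod 10)] column 4: given nothing yet, carry-in 0, and digits 2,3,5,6,7,9 already taken and all letters distinct, T+A≡A (mod 10) forces T=0. So T=0.
Step 8. [col 4: T + A ≡ A (mod 10)] no forcing yet in column 4 (carry-in 0); A=8 is free and consistent — try it. So A=8.
Step 9. [col 5: R + D ≡ E (mod 10)] several values work for D in column 5 (R + D ≡ E (mod 10), carry-in 0); try D=1, so D=1.
Step 10. [col 5: R + D ≡ E (mod 10)] from column 5 (D=1, E=5, carry-in 0, digits 0,1,2,3,5,6,7,8,9 already taken and all letters distinct): R must equal 4. So R=4.

Answer: A=8, B=7, D=1, E=5, K=9, M=2, R=4, T=0, X=3, Y=6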